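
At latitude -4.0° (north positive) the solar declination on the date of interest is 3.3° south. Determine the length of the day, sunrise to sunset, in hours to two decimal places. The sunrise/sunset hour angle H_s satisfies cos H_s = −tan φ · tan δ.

The sunset hour angle satisfies cos H_s = −tan φ tan δ = -0.0040, giving H_s = 90.23°.
Day length = 2 H_s / 15° h⁻¹ = 180.46° / 15 = 12.031 h.

12.03 hours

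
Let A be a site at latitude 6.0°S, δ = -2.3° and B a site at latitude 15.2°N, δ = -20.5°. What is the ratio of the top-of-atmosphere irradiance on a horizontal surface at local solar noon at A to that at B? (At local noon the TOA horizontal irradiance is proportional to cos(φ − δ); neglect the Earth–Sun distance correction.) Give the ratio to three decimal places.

A: cos θ_z = cos(-6.0° − (-2.3°)) = 0.9979.
B: cos θ_z = cos(15.2° − (-20.5°)) = 0.8121.
Ratio A/B = 0.9979 / 0.8121 = 1.2288.

1.229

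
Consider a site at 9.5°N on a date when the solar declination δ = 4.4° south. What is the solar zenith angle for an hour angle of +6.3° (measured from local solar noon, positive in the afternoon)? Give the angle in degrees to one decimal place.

15.3°

cos θ_z = sin(9.5°) sin(-4.4°) + cos(9.5°) cos(-4.4°) cos(6.30°) = -0.0127 + 0.9774 = 0.9647.
θ_z = arccos(0.9647) = 15.27°.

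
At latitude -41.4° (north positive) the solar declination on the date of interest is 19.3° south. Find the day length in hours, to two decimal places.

14.40 hours

−tan φ tan δ = −(-0.8816)(-0.3502) = -0.3087; H_s = arccos(-0.3087) = 107.98°.
Day length = 2 H_s / 15° h⁻¹ = 215.96° / 15 = 14.397 h.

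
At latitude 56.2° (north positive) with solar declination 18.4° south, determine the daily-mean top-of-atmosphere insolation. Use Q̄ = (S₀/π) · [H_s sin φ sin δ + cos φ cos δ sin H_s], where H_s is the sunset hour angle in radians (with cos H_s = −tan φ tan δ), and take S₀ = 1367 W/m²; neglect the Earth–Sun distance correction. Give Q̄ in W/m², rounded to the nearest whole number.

cos H_s = −tan(56.2°) · tan(-18.4°) = 0.4969, so H_s = arccos(0.4969) = 60.20°. In radians, H_s = 1.0507.
H_s sin φ sin δ = 1.0507 × 0.8310 × -0.3156 = -0.2756.
cos φ cos δ sin H_s = 0.5563 × 0.9489 × 0.8678 = 0.4581.
Q̄ = (1367/π) × (-0.2756 + 0.4581) = 435.13 × 0.1825 = 79.41 W/m².

79 W/m²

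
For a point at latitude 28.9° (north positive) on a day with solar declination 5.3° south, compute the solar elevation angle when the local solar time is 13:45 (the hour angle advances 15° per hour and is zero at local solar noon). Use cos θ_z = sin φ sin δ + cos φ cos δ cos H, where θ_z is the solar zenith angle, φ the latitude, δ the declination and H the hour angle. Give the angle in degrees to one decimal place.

Hour angle H = 15° × (13.75 − 12) = 26.25°.
cos θ_z = sin φ sin δ + cos φ cos δ cos H = (0.4833)(-0.0924) + (0.8755)(0.9957)(0.8969) = 0.7372.
θ_z = arccos(0.7372) = 42.51°, so the elevation is 90° − 42.51° = 47.49°.

47.5°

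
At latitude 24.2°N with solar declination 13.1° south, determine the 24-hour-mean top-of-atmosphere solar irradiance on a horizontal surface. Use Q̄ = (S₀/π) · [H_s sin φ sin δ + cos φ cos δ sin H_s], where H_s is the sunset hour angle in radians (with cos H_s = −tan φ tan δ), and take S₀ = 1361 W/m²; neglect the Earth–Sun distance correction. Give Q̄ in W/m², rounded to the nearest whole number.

324 W/m²

cos H_s = −tan(24.2°) · tan(-13.1°) = 0.1046, so H_s = arccos(0.1046) = 84.00°. In radians, H_s = 1.4661.
H_s sin φ sin δ = 1.4661 × 0.4099 × -0.2267 = -0.1362.
cos φ cos δ sin H_s = 0.9121 × 0.9740 × 0.9945 = 0.8835.
Q̄ = (1361/π) × (-0.1362 + 0.8835) = 433.22 × 0.7473 = 323.75 W/m².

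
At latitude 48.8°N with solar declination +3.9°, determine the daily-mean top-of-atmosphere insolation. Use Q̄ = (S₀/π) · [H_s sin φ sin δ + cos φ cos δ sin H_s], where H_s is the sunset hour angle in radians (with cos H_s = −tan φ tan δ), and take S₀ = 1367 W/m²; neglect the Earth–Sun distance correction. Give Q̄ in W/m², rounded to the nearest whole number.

The sunset hour angle satisfies cos H_s = −tan φ tan δ = -0.0779, giving H_s = 94.47°. In radians, H_s = 1.6488.
H_s sin φ sin δ = 1.6488 × 0.7524 × 0.0680 = 0.0844.
cos φ cos δ sin H_s = 0.6587 × 0.9977 × 0.9970 = 0.6552.
Q̄ = (1367/π) × (0.0844 + 0.6552) = 435.13 × 0.7396 = 321.82 W/m².

322 W/m²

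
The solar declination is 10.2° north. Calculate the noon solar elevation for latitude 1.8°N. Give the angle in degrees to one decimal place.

81.6°

At local solar noon the hour angle is zero, so the elevation is 90° − |φ − δ| = 90° − |1.8° − (10.2°)| = 90° − 8.4° = 81.6°.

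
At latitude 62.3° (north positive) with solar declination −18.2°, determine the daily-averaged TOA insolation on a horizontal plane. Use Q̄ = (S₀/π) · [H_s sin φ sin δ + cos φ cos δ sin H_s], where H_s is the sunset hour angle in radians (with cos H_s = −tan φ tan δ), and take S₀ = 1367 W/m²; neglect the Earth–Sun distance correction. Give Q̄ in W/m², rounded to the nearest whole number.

−tan φ tan δ = −(1.9047)(-0.3288) = 0.6263; H_s = arccos(0.6263) = 51.22°. In radians, H_s = 0.8940.
H_s sin φ sin δ = 0.8940 × 0.8854 × -0.3123 = -0.2472.
cos φ cos δ sin H_s = 0.4648 × 0.9500 × 0.7796 = 0.3442.
Q̄ = (1367/π) × (-0.2472 + 0.3442) = 435.13 × 0.0970 = 42.21 W/m².

42 W/m²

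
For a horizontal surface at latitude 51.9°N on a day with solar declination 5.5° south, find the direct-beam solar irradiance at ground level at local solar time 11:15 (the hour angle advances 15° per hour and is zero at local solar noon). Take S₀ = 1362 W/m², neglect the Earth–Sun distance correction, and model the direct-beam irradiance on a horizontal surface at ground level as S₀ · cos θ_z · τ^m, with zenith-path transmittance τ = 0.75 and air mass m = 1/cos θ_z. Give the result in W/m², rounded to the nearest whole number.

416 W/m²

Hour angle H = 15° × (11.25 − 12) = -11.25°.
cos θ_z = sin φ sin δ + cos φ cos δ cos H = (0.7869)(-0.0958) + (0.6170)(0.9954)(0.9808) = 0.5270.
Air mass m = 1/cos θ_z = 1/0.5270 = 1.898; τ^m = 0.75^1.898 = 0.5793.
Surface direct beam = 1362 × 0.5270 × 0.5793 = 415.81 W/m².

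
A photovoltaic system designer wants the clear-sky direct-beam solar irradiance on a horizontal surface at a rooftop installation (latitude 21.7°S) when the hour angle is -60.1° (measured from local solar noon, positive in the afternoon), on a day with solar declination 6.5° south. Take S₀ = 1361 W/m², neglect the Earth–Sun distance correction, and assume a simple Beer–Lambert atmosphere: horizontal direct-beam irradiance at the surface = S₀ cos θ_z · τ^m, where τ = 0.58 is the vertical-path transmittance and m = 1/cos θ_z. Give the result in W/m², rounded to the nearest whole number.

cos θ_z = sin φ sin δ + cos φ cos δ cos H = (-0.3697)(-0.1132) + (0.9291)(0.9936)(0.4985) = 0.5020.
Air mass m = 1/cos θ_z = 1/0.5020 = 1.992; τ^m = 0.58^1.992 = 0.3379.
Surface direct beam = 1361 × 0.5020 × 0.3379 = 230.86 W/m².

231 W/m²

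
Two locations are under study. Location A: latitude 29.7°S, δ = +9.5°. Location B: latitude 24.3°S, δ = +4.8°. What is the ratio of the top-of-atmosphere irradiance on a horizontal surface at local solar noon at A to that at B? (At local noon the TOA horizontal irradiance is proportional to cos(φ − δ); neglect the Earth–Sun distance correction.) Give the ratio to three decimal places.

A: cos θ_z = cos(-29.7° − (9.5°)) = 0.7749.
B: cos θ_z = cos(-24.3° − (4.8°)) = 0.8738.
Ratio A/B = 0.7749 / 0.8738 = 0.8868.

0.887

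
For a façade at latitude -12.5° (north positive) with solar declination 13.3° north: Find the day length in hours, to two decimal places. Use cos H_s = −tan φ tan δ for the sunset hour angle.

11.60 hours

The sunset hour angle satisfies cos H_s = −tan φ tan δ = 0.0524, giving H_s = 87.00°.
Day length = 2 H_s / 15° h⁻¹ = 174.00° / 15 = 11.600 h.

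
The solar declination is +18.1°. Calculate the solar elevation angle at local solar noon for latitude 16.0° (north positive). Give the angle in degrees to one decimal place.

87.9°

At local solar noon the hour angle is zero, so the elevation is 90° − |φ − δ| = 90° − |16.0° − (18.1°)| = 90° − 2.1° = 87.9°.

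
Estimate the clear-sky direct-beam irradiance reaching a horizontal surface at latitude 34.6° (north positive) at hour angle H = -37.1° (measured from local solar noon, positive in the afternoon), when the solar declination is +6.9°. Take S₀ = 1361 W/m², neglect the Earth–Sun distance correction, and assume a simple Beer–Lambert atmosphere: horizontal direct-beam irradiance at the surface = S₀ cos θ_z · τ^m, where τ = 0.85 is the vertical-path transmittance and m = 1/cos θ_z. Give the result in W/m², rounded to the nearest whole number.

cos θ_z = sin φ sin δ + cos φ cos δ cos H = (0.5678)(0.1201) + (0.8231)(0.9928)(0.7976) = 0.7200.
Air mass m = 1/cos θ_z = 1/0.7200 = 1.389; τ^m = 0.85^1.389 = 0.7979.
Surface direct beam = 1361 × 0.7200 × 0.7979 = 781.88 W/m².

782 W/m²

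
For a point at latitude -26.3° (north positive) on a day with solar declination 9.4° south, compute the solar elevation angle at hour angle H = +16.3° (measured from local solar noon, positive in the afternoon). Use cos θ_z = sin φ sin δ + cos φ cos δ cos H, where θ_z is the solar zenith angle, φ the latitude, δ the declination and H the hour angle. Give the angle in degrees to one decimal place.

cos θ_z = sin(-26.3°) sin(-9.4°) + cos(-26.3°) cos(-9.4°) cos(16.30°) = 0.0724 + 0.8489 = 0.9213.
θ_z = arccos(0.9213) = 22.88°, so the elevation is 90° − 22.88° = 67.12°.

67.1°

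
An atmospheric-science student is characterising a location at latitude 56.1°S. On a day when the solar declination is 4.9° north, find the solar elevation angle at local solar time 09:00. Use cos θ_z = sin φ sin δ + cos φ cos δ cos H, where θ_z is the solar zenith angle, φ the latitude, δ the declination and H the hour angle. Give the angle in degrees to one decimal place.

Hour angle H = 15° × (9 − 12) = -45.00°.
cos θ_z = sin φ sin δ + cos φ cos δ cos H = (-0.8300)(0.0854) + (0.5577)(0.9963)(0.7071) = 0.3220.
θ_z = arccos(0.3220) = 71.22°, so the elevation is 90° − 71.22° = 18.78°.

18.8°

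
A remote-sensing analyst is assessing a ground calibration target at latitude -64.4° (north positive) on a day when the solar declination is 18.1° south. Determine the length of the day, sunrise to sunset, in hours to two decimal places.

17.74 hours

The sunset hour angle satisfies cos H_s = −tan φ tan δ = -0.6822, giving H_s = 133.02°.
Day length = 2 H_s / 15° h⁻¹ = 266.04° / 15 = 17.736 h.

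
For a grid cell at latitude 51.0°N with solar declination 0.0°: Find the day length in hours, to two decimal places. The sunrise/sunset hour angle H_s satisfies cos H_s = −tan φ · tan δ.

12.00 hours

cos H_s = −tan(51.0°) · tan(0.0°) = 0.0000, so H_s = arccos(0.0000) = 90.00°.
Day length = 2 H_s / 15° h⁻¹ = 180.00° / 15 = 12.000 h.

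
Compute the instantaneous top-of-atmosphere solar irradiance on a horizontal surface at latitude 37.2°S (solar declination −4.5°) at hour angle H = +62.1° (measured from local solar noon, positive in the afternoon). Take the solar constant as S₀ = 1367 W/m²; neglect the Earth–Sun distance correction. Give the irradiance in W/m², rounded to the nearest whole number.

cos θ_z = sin φ sin δ + cos φ cos δ cos H = (-0.6046)(-0.0785) + (0.7965)(0.9969)(0.4679) = 0.4190.
Top-of-atmosphere irradiance = S₀ cos θ_z = 1367 × 0.4190 = 572.77 W/m².

573 W/m²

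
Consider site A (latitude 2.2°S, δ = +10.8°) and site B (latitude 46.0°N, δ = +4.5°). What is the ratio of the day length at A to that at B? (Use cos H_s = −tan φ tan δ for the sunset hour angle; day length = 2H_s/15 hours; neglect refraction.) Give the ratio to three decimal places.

0.946

A: H_s = arccos(−tan -2.2° · tan 10.8°) = 89.58°, so 2H_s/15 = 11.9440 h.
B: H_s = arccos(−tan 46.0° · tan 4.5°) = 94.67°, so 2H_s/15 = 12.6227 h.
Ratio A/B = 11.9440 / 12.6227 = 0.9462.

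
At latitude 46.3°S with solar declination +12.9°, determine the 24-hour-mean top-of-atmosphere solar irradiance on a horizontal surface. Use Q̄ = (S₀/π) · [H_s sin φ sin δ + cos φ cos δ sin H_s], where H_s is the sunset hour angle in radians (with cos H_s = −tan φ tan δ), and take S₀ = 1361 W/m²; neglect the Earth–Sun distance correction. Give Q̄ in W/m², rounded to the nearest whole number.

190 W/m²

The sunset hour angle satisfies cos H_s = −tan φ tan δ = 0.2397, giving H_s = 76.13°. In radians, H_s = 1.3287.
H_s sin φ sin δ = 1.3287 × -0.7230 × 0.2233 = -0.2145.
cos φ cos δ sin H_s = 0.6909 × 0.9748 × 0.9708 = 0.6538.
Q̄ = (1361/π) × (-0.2145 + 0.6538) = 433.22 × 0.4393 = 190.31 W/m².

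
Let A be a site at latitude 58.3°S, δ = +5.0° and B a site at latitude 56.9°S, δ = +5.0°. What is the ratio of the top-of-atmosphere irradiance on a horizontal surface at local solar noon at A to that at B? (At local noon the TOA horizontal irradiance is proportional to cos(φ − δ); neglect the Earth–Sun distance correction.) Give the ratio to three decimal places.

A: cos θ_z = cos(-58.3° − (5.0°)) = 0.4493.
B: cos θ_z = cos(-56.9° − (5.0°)) = 0.4710.
Ratio A/B = 0.4493 / 0.4710 = 0.9539.

0.954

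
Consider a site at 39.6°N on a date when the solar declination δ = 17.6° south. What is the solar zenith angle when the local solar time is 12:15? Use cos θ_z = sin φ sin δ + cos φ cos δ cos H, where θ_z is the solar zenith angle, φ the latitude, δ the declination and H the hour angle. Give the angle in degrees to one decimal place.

57.3°

Hour angle H = 15° × (12.25 − 12) = 3.75°.
cos θ_z = sin(39.6°) sin(-17.6°) + cos(39.6°) cos(-17.6°) cos(3.75°) = -0.1927 + 0.7329 = 0.5402.
θ_z = arccos(0.5402) = 57.30°.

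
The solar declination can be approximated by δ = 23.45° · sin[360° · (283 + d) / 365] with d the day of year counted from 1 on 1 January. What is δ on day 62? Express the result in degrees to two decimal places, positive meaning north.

360 × (283 + 62) / 365 = 340.274°; sin(340.274°) = -0.3375.
δ = 23.45 × -0.3375 = -7.914° ≈ -7.91°.

-7.91°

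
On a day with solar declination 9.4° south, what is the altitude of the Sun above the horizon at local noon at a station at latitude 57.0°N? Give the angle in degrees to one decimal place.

23.6°

At local solar noon the hour angle is zero, so the elevation is 90° − |φ − δ| = 90° − |57.0° − (-9.4°)| = 90° − 66.4° = 23.6°.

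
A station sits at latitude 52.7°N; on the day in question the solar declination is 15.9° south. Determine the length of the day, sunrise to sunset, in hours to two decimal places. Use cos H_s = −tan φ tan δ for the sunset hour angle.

9.07 hours

The sunset hour angle satisfies cos H_s = −tan φ tan δ = 0.3739, giving H_s = 68.04°.
Day length = 2 H_s / 15° h⁻¹ = 136.08° / 15 = 9.072 h.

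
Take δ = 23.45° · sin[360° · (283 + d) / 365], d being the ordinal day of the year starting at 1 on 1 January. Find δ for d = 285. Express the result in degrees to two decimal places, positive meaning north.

-8.10°

360 × (283 + 285) / 365 = 560.219°; sin(560.219°) = -0.3456.
δ = 23.45 × -0.3456 = -8.104° ≈ -8.10°.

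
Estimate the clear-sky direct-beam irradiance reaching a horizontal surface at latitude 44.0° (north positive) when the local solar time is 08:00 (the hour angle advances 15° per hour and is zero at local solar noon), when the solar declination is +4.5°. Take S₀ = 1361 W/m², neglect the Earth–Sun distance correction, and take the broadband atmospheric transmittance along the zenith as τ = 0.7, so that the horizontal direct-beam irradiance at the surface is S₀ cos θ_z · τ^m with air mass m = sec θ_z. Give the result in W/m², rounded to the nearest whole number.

Hour angle H = 15° × (8 − 12) = -60.00°.
cos θ_z = sin φ sin δ + cos φ cos δ cos H = (0.6947)(0.0785) + (0.7193)(0.9969)(0.5000) = 0.4131.
Air mass m = 1/cos θ_z = 1/0.4131 = 2.421; τ^m = 0.7^2.421 = 0.4217.
Surface direct beam = 1361 × 0.4131 × 0.4217 = 237.09 W/m².

237 W/m²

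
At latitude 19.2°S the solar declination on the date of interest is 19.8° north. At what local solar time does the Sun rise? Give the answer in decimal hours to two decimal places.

6.48 h

The sunset hour angle satisfies cos H_s = −tan φ tan δ = 0.1254, giving H_s = 82.80°.
Sunrise is at 12 − H_s/15 = 12 − 5.520 = 6.480 h local solar time.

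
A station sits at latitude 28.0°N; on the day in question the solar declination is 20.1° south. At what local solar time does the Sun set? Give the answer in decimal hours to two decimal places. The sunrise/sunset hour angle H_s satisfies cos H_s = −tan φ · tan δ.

17.25 h

cos H_s = −tan(28.0°) · tan(-20.1°) = 0.1946, so H_s = arccos(0.1946) = 78.78°.
Sunset is at 12 + H_s/15 = 12 + 5.252 = 17.252 h local solar time.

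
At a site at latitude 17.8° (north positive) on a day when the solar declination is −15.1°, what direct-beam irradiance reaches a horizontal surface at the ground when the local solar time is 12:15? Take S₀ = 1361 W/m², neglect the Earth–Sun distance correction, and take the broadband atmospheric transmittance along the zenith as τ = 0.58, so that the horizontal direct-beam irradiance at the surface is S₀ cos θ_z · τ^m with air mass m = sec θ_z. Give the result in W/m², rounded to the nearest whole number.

595 W/m²

Hour angle H = 15° × (12.25 − 12) = 3.75°.
cos θ_z = sin(17.8°) sin(-15.1°) + cos(17.8°) cos(-15.1°) cos(3.75°) = -0.0796 + 0.9173 = 0.8377.
Air mass m = 1/cos θ_z = 1/0.8377 = 1.194; τ^m = 0.58^1.194 = 0.5218.
Surface direct beam = 1361 × 0.8377 × 0.5218 = 594.91 W/m².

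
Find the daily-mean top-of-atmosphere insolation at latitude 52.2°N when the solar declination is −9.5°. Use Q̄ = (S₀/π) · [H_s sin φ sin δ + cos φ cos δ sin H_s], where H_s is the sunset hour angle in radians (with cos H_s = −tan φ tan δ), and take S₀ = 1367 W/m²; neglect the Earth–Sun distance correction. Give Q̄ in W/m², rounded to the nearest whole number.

−tan φ tan δ = −(1.2892)(-0.1673) = 0.2157; H_s = arccos(0.2157) = 77.54°. In radians, H_s = 1.3533.
H_s sin φ sin δ = 1.3533 × 0.7902 × -0.1650 = -0.1764.
cos φ cos δ sin H_s = 0.6129 × 0.9863 × 0.9764 = 0.5902.
Q̄ = (1367/π) × (-0.1764 + 0.5902) = 435.13 × 0.4138 = 180.06 W/m².

180 W/m²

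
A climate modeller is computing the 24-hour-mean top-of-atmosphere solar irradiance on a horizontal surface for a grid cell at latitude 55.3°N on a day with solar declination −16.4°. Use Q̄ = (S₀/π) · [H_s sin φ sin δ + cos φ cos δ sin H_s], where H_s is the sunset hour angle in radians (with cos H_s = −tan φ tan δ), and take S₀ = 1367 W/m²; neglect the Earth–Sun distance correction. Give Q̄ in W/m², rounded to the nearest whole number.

101 W/m²

−tan φ tan δ = −(1.4442)(-0.2943) = 0.4250; H_s = arccos(0.4250) = 64.85°. In radians, H_s = 1.1318.
H_s sin φ sin δ = 1.1318 × 0.8221 × -0.2823 = -0.2627.
cos φ cos δ sin H_s = 0.5693 × 0.9593 × 0.9052 = 0.4944.
Q̄ = (1367/π) × (-0.2627 + 0.4944) = 435.13 × 0.2317 = 100.82 W/m².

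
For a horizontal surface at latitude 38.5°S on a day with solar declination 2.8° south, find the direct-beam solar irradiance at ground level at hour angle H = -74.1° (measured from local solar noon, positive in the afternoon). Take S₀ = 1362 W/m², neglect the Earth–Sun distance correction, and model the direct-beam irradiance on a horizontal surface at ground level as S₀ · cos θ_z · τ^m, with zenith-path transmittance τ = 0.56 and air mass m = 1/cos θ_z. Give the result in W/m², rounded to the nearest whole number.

cos θ_z = sin(-38.5°) sin(-2.8°) + cos(-38.5°) cos(-2.8°) cos(-74.10°) = 0.0304 + 0.2141 = 0.2445.
Air mass m = 1/cos θ_z = 1/0.2445 = 4.090; τ^m = 0.56^4.090 = 0.0933.
Surface direct beam = 1362 × 0.2445 × 0.0933 = 31.07 W/m².

31 W/m²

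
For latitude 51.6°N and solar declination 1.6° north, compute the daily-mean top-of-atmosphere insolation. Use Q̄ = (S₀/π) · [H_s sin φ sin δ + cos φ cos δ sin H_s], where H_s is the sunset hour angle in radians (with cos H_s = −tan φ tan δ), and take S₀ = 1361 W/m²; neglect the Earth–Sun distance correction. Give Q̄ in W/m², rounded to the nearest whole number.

284 W/m²

cos H_s = −tan(51.6°) · tan(1.6°) = -0.0352, so H_s = arccos(-0.0352) = 92.02°. In radians, H_s = 1.6061.
H_s sin φ sin δ = 1.6061 × 0.7837 × 0.0279 = 0.0351.
cos φ cos δ sin H_s = 0.6211 × 0.9996 × 0.9994 = 0.6205.
Q̄ = (1361/π) × (0.0351 + 0.6205) = 433.22 × 0.6556 = 284.02 W/m².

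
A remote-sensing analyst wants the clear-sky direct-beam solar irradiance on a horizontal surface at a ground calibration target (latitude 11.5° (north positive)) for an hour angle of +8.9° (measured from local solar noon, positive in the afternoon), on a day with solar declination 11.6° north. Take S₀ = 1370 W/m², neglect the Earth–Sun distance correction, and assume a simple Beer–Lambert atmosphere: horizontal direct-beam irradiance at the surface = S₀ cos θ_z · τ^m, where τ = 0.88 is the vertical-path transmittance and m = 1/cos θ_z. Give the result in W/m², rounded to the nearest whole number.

cos θ_z = sin(11.5°) sin(11.6°) + cos(11.5°) cos(11.6°) cos(8.90°) = 0.0401 + 0.9484 = 0.9885.
Air mass m = 1/cos θ_z = 1/0.9885 = 1.012; τ^m = 0.88^1.012 = 0.8787.
Surface direct beam = 1370 × 0.9885 × 0.8787 = 1189.98 W/m².

1190 W/m²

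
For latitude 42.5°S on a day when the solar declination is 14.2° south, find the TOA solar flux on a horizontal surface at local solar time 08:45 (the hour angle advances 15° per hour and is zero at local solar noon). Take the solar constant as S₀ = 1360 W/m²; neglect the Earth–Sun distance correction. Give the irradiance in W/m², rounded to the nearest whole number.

Hour angle H = 15° × (8.75 − 12) = -48.75°.
cos θ_z = sin φ sin δ + cos φ cos δ cos H = (-0.6756)(-0.2453) + (0.7373)(0.9694)(0.6593) = 0.6370.
Top-of-atmosphere irradiance = S₀ cos θ_z = 1360 × 0.6370 = 866.32 W/m².

866 W/m²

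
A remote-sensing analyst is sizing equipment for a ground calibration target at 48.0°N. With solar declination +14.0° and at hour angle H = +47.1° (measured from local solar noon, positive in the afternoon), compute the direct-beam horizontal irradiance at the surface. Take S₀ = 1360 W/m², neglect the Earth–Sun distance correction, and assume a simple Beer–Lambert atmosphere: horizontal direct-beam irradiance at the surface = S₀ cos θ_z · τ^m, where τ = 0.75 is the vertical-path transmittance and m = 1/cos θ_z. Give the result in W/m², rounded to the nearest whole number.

532 W/m²

cos θ_z = sin φ sin δ + cos φ cos δ cos H = (0.7431)(0.2419) + (0.6691)(0.9703)(0.6807) = 0.6217.
Air mass m = 1/cos θ_z = 1/0.6217 = 1.608; τ^m = 0.75^1.608 = 0.6296.
Surface direct beam = 1360 × 0.6217 × 0.6296 = 532.33 W/m².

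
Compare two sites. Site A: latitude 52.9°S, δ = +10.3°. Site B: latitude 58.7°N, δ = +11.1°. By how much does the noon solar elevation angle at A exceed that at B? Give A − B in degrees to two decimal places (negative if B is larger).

A: 90° − |-52.9 − (10.3)| = 26.80°.
B: 90° − |58.7 − (11.1)| = 42.40°.
A − B = 26.80 − 42.40 = -15.60°.

-15.60°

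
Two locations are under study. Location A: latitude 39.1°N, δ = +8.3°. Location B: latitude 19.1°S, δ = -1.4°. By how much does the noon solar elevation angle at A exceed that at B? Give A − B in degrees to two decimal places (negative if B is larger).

A: 90° − |39.1 − (8.3)| = 59.20°.
B: 90° − |-19.1 − (-1.4)| = 72.30°.
A − B = 59.20 − 72.30 = -13.10°.

-13.10°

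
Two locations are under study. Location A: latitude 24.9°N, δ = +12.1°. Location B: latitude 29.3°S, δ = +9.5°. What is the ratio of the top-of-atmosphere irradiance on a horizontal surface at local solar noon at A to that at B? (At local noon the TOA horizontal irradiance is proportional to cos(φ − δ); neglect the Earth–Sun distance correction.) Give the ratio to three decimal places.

1.251

A: cos θ_z = cos(24.9° − (12.1°)) = 0.9751.
B: cos θ_z = cos(-29.3° − (9.5°)) = 0.7793.
Ratio A/B = 0.9751 / 0.7793 = 1.2513.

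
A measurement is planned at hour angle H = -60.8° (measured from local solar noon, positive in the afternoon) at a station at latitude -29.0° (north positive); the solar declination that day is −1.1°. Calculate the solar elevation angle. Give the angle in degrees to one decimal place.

cos θ_z = sin φ sin δ + cos φ cos δ cos H = (-0.4848)(-0.0192) + (0.8746)(0.9998)(0.4879) = 0.4359.
θ_z = arccos(0.4359) = 64.16°, so the elevation is 90° − 64.16° = 25.84°.

25.8°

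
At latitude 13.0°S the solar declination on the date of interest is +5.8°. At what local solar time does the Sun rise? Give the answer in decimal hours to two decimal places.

cos H_s = −tan(-13.0°) · tan(5.8°) = 0.0235, so H_s = arccos(0.0235) = 88.65°.
Sunrise is at 12 − H_s/15 = 12 − 5.910 = 6.090 h local solar time.

6.09 h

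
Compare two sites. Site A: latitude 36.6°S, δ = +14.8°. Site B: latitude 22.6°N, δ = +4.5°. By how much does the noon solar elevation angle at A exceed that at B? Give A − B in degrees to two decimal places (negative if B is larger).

-33.30°

A: 90° − |-36.6 − (14.8)| = 38.60°.
B: 90° − |22.6 − (4.5)| = 71.90°.
A − B = 38.60 − 71.90 = -33.30°.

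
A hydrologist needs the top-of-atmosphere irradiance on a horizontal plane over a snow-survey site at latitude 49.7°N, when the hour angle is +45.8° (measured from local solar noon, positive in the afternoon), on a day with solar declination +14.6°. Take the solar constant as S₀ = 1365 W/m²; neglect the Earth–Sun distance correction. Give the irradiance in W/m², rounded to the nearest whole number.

cos θ_z = sin φ sin δ + cos φ cos δ cos H = (0.7627)(0.2521) + (0.6468)(0.9677)(0.6972) = 0.6287.
Top-of-atmosphere irradiance = S₀ cos θ_z = 1365 × 0.6287 = 858.18 W/m².

858 W/m²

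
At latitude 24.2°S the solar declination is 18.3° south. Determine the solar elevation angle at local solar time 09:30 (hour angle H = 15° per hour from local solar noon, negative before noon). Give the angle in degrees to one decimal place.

Hour angle H = 15° × (9.5 − 12) = -37.50°.
cos θ_z = sin φ sin δ + cos φ cos δ cos H = (-0.4099)(-0.3140) + (0.9121)(0.9494)(0.7934) = 0.8158.
θ_z = arccos(0.8158) = 35.33°, so the elevation is 90° − 35.33° = 54.67°.

54.7°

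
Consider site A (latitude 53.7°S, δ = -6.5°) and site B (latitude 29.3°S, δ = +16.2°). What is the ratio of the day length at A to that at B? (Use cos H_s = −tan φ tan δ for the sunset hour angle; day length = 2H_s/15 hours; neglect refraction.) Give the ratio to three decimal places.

A: H_s = arccos(−tan -53.7° · tan -6.5°) = 98.92°, so 2H_s/15 = 13.1893 h.
B: H_s = arccos(−tan -29.3° · tan 16.2°) = 80.62°, so 2H_s/15 = 10.7493 h.
Ratio A/B = 13.1893 / 10.7493 = 1.2270.

1.227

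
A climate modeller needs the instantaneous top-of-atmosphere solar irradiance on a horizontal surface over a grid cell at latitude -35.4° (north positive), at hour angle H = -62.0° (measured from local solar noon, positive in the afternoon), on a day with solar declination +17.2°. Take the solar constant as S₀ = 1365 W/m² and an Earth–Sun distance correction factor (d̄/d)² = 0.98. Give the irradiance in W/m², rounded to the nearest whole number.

With φ = -35.4°, δ = 17.2°, H = -62.00°: sin φ sin δ = -0.1713, cos φ cos δ cos H = 0.3656, so cos θ_z = 0.1943.
Top-of-atmosphere irradiance = S₀ (d̄/d)² cos θ_z = 1365 × 0.98 × 0.1943 = 259.92 W/m².

260 W/m²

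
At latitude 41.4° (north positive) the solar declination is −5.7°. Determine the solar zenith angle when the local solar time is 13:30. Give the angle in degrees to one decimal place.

Hour angle H = 15° × (13.5 − 12) = 22.50°.
With φ = 41.4°, δ = -5.7°, H = 22.50°: sin φ sin δ = -0.0657, cos φ cos δ cos H = 0.6896, so cos θ_z = 0.6239.
θ_z = arccos(0.6239) = 51.40°.

51.4°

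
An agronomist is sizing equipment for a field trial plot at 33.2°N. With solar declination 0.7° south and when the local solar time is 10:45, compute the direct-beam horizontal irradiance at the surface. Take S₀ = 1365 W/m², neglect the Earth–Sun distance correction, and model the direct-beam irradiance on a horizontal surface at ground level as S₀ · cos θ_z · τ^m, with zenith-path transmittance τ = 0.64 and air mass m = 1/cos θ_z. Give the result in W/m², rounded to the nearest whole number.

Hour angle H = 15° × (10.75 − 12) = -18.75°.
cos θ_z = sin(33.2°) sin(-0.7°) + cos(33.2°) cos(-0.7°) cos(-18.75°) = -0.0067 + 0.7923 = 0.7856.
Air mass m = 1/cos θ_z = 1/0.7856 = 1.273; τ^m = 0.64^1.273 = 0.5666.
Surface direct beam = 1365 × 0.7856 × 0.5666 = 607.59 W/m².

608 W/m²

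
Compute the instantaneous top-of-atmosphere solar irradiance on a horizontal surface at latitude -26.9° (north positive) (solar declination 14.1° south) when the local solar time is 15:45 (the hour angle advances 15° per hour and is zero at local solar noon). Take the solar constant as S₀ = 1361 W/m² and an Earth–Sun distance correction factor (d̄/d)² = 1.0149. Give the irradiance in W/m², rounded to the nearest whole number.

Hour angle H = 15° × (15.75 − 12) = 56.25°.
cos θ_z = sin(-26.9°) sin(-14.1°) + cos(-26.9°) cos(-14.1°) cos(56.25°) = 0.1102 + 0.4805 = 0.5907.
Top-of-atmosphere irradiance = S₀ (d̄/d)² cos θ_z = 1361 × 1.0149 × 0.5907 = 815.92 W/m².

816 W/m²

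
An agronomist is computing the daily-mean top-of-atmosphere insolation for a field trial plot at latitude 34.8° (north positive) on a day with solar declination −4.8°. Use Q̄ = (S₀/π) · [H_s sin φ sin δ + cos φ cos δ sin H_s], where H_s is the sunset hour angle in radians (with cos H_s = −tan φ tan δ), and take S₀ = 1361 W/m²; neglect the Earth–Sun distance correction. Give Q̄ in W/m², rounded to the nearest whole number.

323 W/m²

The sunset hour angle satisfies cos H_s = −tan φ tan δ = 0.0584, giving H_s = 86.65°. In radians, H_s = 1.5123.
H_s sin φ sin δ = 1.5123 × 0.5707 × -0.0837 = -0.0722.
cos φ cos δ sin H_s = 0.8211 × 0.9965 × 0.9983 = 0.8168.
Q̄ = (1361/π) × (-0.0722 + 0.8168) = 433.22 × 0.7446 = 322.58 W/m².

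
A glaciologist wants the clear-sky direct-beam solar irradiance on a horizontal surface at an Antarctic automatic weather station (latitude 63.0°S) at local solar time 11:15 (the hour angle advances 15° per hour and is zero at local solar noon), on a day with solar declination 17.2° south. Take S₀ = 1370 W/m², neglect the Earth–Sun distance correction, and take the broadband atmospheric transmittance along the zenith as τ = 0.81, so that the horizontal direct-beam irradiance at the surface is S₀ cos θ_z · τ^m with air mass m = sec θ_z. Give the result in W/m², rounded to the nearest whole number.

695 W/m²

Hour angle H = 15° × (11.25 − 12) = -11.25°.
cos θ_z = sin(-63.0°) sin(-17.2°) + cos(-63.0°) cos(-17.2°) cos(-11.25°) = 0.2635 + 0.4254 = 0.6889.
Air mass m = 1/cos θ_z = 1/0.6889 = 1.452; τ^m = 0.81^1.452 = 0.7364.
Surface direct beam = 1370 × 0.6889 × 0.7364 = 695.01 W/m².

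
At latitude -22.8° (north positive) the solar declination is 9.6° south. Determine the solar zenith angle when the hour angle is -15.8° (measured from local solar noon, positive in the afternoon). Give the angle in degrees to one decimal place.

20.1°

With φ = -22.8°, δ = -9.6°, H = -15.80°: sin φ sin δ = 0.0646, cos φ cos δ cos H = 0.8746, so cos θ_z = 0.9392.
θ_z = arccos(0.9392) = 20.08°.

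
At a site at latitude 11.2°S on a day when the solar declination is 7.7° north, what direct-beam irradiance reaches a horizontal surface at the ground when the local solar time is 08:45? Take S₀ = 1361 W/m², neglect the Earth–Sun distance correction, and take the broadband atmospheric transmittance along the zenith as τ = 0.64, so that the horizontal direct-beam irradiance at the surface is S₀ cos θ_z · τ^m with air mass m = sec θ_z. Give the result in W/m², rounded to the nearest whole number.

Hour angle H = 15° × (8.75 − 12) = -48.75°.
cos θ_z = sin φ sin δ + cos φ cos δ cos H = (-0.1942)(0.1340) + (0.9810)(0.9910)(0.6593) = 0.6149.
Air mass m = 1/cos θ_z = 1/0.6149 = 1.626; τ^m = 0.64^1.626 = 0.4840.
Surface direct beam = 1361 × 0.6149 × 0.4840 = 405.05 W/m².

405 W/m²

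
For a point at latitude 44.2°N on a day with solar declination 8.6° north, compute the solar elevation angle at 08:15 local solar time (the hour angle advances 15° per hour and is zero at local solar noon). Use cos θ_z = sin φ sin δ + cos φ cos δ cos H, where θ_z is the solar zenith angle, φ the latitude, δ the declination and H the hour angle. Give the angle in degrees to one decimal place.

Hour angle H = 15° × (8.25 − 12) = -56.25°.
With φ = 44.2°, δ = 8.6°, H = -56.25°: sin φ sin δ = 0.1043, cos φ cos δ cos H = 0.3938, so cos θ_z = 0.4981.
θ_z = arccos(0.4981) = 60.13°, so the elevation is 90° − 60.13° = 29.87°.

29.9°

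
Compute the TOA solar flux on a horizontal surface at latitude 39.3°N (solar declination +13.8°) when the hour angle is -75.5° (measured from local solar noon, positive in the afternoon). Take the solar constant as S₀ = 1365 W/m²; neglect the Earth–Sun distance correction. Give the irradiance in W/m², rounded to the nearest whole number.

463 W/m²

With φ = 39.3°, δ = 13.8°, H = -75.50°: sin φ sin δ = 0.1511, cos φ cos δ cos H = 0.1882, so cos θ_z = 0.3393.
Top-of-atmosphere irradiance = S₀ cos θ_z = 1365 × 0.3393 = 463.14 W/m².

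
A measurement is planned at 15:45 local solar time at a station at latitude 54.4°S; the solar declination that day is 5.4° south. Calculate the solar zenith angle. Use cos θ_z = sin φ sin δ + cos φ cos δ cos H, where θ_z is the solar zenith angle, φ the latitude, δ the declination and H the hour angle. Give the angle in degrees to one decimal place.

Hour angle H = 15° × (15.75 − 12) = 56.25°.
cos θ_z = sin(-54.4°) sin(-5.4°) + cos(-54.4°) cos(-5.4°) cos(56.25°) = 0.0765 + 0.3220 = 0.3985.
θ_z = arccos(0.3985) = 66.52°.

66.5°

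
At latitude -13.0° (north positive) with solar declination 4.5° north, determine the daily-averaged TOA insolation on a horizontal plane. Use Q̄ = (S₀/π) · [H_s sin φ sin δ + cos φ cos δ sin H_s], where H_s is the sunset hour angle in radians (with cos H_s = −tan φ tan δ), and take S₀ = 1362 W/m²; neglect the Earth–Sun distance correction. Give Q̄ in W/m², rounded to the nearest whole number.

409 W/m²

The sunset hour angle satisfies cos H_s = −tan φ tan δ = 0.0182, giving H_s = 88.96°. In radians, H_s = 1.5526.
H_s sin φ sin δ = 1.5526 × -0.2250 × 0.0785 = -0.0274.
cos φ cos δ sin H_s = 0.9744 × 0.9969 × 0.9998 = 0.9712.
Q̄ = (1362/π) × (-0.0274 + 0.9712) = 433.54 × 0.9438 = 409.18 W/m².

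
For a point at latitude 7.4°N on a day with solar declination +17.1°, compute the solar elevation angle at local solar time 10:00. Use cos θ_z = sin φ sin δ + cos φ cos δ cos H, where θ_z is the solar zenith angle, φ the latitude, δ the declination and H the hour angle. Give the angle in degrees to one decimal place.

Hour angle H = 15° × (10 − 12) = -30.00°.
With φ = 7.4°, δ = 17.1°, H = -30.00°: sin φ sin δ = 0.0379, cos φ cos δ cos H = 0.8208, so cos θ_z = 0.8587.
θ_z = arccos(0.8587) = 30.83°, so the elevation is 90° − 30.83° = 59.17°.

59.2°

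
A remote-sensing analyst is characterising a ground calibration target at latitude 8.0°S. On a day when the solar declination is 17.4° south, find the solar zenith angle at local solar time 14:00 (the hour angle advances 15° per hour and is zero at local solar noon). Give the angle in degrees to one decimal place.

30.7°

Hour angle H = 15° × (14 − 12) = 30.00°.
cos θ_z = sin(-8.0°) sin(-17.4°) + cos(-8.0°) cos(-17.4°) cos(30.00°) = 0.0416 + 0.8184 = 0.8600.
θ_z = arccos(0.8600) = 30.68°.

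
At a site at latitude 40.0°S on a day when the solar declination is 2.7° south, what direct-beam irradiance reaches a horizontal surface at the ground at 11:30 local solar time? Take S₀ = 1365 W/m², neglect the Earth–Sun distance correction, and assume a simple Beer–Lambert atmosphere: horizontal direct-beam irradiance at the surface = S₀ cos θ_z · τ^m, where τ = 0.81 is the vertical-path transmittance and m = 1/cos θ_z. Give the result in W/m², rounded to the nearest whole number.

Hour angle H = 15° × (11.5 − 12) = -7.50°.
With φ = -40.0°, δ = -2.7°, H = -7.50°: sin φ sin δ = 0.0303, cos φ cos δ cos H = 0.7586, so cos θ_z = 0.7889.
Air mass m = 1/cos θ_z = 1/0.7889 = 1.268; τ^m = 0.81^1.268 = 0.7655.
Surface direct beam = 1365 × 0.7889 × 0.7655 = 824.33 W/m².

824 W/m²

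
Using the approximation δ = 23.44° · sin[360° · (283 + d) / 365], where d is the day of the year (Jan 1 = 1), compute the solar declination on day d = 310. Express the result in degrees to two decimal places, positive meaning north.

360 × (283 + 310) / 365 = 584.877°; sin(584.877°) = -0.7056.
δ = 23.44 × -0.7056 = -16.539° ≈ -16.54°.

-16.54°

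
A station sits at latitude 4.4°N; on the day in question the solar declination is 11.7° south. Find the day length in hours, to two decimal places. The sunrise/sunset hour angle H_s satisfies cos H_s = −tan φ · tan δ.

−tan φ tan δ = −(0.0769)(-0.2071) = 0.0159; H_s = arccos(0.0159) = 89.09°.
Day length = 2 H_s / 15° h⁻¹ = 178.18° / 15 = 11.879 h.

11.88 hours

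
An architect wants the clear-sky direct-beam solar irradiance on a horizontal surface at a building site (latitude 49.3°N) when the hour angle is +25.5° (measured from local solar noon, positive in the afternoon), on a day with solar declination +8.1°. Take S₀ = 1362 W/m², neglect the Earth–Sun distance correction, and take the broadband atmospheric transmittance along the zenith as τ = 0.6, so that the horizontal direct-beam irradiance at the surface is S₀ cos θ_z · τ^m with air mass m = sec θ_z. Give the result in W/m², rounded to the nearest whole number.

With φ = 49.3°, δ = 8.1°, H = 25.50°: sin φ sin δ = 0.1068, cos φ cos δ cos H = 0.5827, so cos θ_z = 0.6895.
Air mass m = 1/cos θ_z = 1/0.6895 = 1.450; τ^m = 0.6^1.450 = 0.4768.
Surface direct beam = 1362 × 0.6895 × 0.4768 = 447.76 W/m².

448 W/m²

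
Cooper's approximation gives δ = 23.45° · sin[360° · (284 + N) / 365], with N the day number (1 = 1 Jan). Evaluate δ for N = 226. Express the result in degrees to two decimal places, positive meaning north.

+14.11°

360 × (284 + 226) / 365 = 503.014°; sin(503.014°) = 0.6016.
δ = 23.45 × 0.6016 = 14.108° ≈ +14.11°.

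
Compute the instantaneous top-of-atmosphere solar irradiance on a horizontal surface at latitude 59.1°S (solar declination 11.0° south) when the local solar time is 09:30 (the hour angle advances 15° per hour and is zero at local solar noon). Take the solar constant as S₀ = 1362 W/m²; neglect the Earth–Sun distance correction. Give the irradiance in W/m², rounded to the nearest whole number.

Hour angle H = 15° × (9.5 − 12) = -37.50°.
With φ = -59.1°, δ = -11.0°, H = -37.50°: sin φ sin δ = 0.1637, cos φ cos δ cos H = 0.3999, so cos θ_z = 0.5636.
Top-of-atmosphere irradiance = S₀ cos θ_z = 1362 × 0.5636 = 767.62 W/m².

768 W/m²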